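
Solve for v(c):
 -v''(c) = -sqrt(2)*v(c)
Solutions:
 v(c) = C1*exp(-2^(1/4)*c) + C2*exp(2^(1/4)*c)


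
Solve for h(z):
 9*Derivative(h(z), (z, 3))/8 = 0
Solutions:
 h(z) = C1 + C2*z + C3*z^2


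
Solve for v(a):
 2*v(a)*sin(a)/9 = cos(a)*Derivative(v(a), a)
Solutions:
 v(a) = C1/cos(a)^(2/9)


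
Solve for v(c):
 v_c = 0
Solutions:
 v(c) = C1


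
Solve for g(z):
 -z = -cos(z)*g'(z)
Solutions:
 g(z) = C1 + Integral(z/cos(z), z)


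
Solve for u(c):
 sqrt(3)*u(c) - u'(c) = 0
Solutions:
 u(c) = C1*exp(sqrt(3)*c)


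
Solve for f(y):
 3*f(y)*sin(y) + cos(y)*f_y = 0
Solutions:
 f(y) = C1*cos(y)^3


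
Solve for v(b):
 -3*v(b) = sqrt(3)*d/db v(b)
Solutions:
 v(b) = C1*exp(-sqrt(3)*b)


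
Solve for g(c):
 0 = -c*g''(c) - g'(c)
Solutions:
 g(c) = C1 + C2*log(c)


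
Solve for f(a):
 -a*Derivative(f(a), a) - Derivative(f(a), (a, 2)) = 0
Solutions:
 f(a) = C1 + C2*erf(sqrt(2)*a/2)


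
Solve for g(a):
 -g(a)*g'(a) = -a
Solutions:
 g(a) = -sqrt(C1 + a^2)
 g(a) = sqrt(C1 + a^2)


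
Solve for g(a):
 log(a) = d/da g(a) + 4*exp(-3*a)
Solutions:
 g(a) = C1 + a*log(a) - a + 4*exp(-3*a)/3


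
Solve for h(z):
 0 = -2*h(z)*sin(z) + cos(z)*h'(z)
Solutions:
 h(z) = C1/cos(z)^2


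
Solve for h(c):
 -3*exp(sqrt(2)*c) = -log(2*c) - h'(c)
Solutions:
 h(c) = C1 - c*log(c) + c*(1 - log(2)) + 3*sqrt(2)*exp(sqrt(2)*c)/2


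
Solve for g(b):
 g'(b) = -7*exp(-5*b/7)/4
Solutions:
 g(b) = C1 + 49*exp(-5*b/7)/20


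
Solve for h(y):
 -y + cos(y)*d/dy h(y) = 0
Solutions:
 h(y) = C1 + Integral(y/cos(y), y)


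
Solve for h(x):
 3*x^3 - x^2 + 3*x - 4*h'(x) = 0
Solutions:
 h(x) = C1 + 3*x^4/16 - x^3/12 + 3*x^2/8


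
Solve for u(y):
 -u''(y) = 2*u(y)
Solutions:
 u(y) = C1*sin(sqrt(2)*y) + C2*cos(sqrt(2)*y)


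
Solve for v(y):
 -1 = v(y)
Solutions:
 v(y) = -1


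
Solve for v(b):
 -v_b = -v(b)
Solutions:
 v(b) = C1*exp(b)


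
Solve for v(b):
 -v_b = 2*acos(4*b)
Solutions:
 v(b) = C1 - 2*b*acos(4*b) + sqrt(1 - 16*b^2)/2


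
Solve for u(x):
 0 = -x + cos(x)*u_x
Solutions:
 u(x) = C1 + Integral(x/cos(x), x)


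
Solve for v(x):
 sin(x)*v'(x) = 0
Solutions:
 v(x) = C1


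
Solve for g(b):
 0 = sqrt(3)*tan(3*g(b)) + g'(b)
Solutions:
 g(b) = -asin(C1*exp(-3*sqrt(3)*b))/3 + pi/3
 g(b) = asin(C1*exp(-3*sqrt(3)*b))/3


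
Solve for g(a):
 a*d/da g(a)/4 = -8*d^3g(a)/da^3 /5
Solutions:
 g(a) = C1 + Integral(C2*airyai(-10^(1/3)*a/4) + C3*airybi(-10^(1/3)*a/4), a)


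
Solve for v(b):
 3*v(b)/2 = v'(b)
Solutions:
 v(b) = C1*exp(3*b/2)


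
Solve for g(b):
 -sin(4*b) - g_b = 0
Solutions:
 g(b) = C1 + cos(4*b)/4


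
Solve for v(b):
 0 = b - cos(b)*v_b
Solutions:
 v(b) = C1 + Integral(b/cos(b), b)


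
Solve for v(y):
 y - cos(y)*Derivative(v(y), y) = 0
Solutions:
 v(y) = C1 + Integral(y/cos(y), y)


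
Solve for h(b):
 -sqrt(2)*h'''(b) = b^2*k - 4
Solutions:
 h(b) = C1 + C2*b + C3*b^2 - sqrt(2)*b^5*k/120 + sqrt(2)*b^3/3


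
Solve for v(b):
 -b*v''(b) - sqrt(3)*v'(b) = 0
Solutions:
 v(b) = C1 + C2*b^(1 - sqrt(3))


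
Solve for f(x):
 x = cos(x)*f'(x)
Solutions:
 f(x) = C1 + Integral(x/cos(x), x)


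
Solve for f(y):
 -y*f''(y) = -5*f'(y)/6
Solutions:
 f(y) = C1 + C2*y^(11/6)


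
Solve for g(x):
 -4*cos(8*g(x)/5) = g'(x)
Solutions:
 4*x - 5*log(sin(8*g(x)/5) - 1)/16 + 5*log(sin(8*g(x)/5) + 1)/16 = C1


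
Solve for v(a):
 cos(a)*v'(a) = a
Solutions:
 v(a) = C1 + Integral(a/cos(a), a)


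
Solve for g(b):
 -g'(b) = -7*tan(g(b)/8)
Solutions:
 g(b) = -8*asin(C1*exp(7*b/8)) + 8*pi
 g(b) = 8*asin(C1*exp(7*b/8))


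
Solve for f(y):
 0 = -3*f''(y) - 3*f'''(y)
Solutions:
 f(y) = C1 + C2*y + C3*exp(-y)


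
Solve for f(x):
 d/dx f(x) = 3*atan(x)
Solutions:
 f(x) = C1 + 3*x*atan(x) - 3*log(x^2 + 1)/2


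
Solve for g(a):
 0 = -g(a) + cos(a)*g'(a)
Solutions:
 g(a) = C1*sqrt(sin(a) + 1)/sqrt(sin(a) - 1)


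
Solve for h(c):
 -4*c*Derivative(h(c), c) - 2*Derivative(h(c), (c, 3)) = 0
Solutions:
 h(c) = C1 + Integral(C2*airyai(-2^(1/3)*c) + C3*airybi(-2^(1/3)*c), c)


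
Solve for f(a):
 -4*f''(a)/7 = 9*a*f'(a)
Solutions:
 f(a) = C1 + C2*erf(3*sqrt(14)*a/4)


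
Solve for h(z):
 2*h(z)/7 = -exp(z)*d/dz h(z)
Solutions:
 h(z) = C1*exp(2*exp(-z)/7)


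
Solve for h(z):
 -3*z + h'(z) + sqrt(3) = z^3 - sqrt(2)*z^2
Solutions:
 h(z) = C1 + z^4/4 - sqrt(2)*z^3/3 + 3*z^2/2 - sqrt(3)*z


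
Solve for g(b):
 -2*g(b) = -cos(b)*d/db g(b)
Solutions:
 g(b) = C1*(sin(b) + 1)/(sin(b) - 1)


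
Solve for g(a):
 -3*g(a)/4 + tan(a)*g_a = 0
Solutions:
 g(a) = C1*sin(a)^(3/4)


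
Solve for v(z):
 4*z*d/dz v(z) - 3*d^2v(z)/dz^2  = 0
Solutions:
 v(z) = C1 + C2*erfi(sqrt(6)*z/3)


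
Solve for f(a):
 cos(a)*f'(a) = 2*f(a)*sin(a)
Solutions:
 f(a) = C1/cos(a)^2


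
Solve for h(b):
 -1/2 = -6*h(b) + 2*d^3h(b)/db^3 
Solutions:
 h(b) = C3*exp(3^(1/3)*b) + (C1*sin(3^(5/6)*b/2) + C2*cos(3^(5/6)*b/2))*exp(-3^(1/3)*b/2) + 1/12


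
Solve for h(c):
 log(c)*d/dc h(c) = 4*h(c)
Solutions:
 h(c) = C1*exp(4*li(c))


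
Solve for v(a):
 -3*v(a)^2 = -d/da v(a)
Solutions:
 v(a) = -1/(C1 + 3*a)


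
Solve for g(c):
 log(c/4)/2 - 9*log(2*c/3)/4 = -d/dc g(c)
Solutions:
 g(c) = C1 + 7*c*log(c)/4 - 9*c*log(3)/4 - 7*c/4 + 13*c*log(2)/4


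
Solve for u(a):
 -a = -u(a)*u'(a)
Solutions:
 u(a) = -sqrt(C1 + a^2)
 u(a) = sqrt(C1 + a^2)


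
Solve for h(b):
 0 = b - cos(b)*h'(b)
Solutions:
 h(b) = C1 + Integral(b/cos(b), b)


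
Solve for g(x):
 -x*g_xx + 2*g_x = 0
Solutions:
 g(x) = C1 + C2*x^3


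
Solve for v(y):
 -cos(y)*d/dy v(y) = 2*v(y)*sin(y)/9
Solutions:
 v(y) = C1*cos(y)^(2/9)


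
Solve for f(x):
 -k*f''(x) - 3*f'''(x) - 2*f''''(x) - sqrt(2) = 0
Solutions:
 f(x) = C1 + C2*x + C3*exp(x*(sqrt(9 - 8*k) - 3)/4) + C4*exp(-x*(sqrt(9 - 8*k) + 3)/4) - sqrt(2)*x^2/(2*k)


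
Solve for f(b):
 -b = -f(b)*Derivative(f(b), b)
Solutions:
 f(b) = -sqrt(C1 + b^2)
 f(b) = sqrt(C1 + b^2)


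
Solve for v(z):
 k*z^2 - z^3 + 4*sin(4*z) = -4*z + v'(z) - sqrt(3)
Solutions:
 v(z) = C1 + k*z^3/3 - z^4/4 + 2*z^2 + sqrt(3)*z - cos(4*z)


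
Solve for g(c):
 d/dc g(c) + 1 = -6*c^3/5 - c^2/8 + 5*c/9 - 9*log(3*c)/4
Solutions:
 g(c) = C1 - 3*c^4/10 - c^3/24 + 5*c^2/18 - 9*c*log(c)/4 - 9*c*log(3)/4 + 5*c/4


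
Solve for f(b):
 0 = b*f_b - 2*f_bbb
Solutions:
 f(b) = C1 + Integral(C2*airyai(2^(2/3)*b/2) + C3*airybi(2^(2/3)*b/2), b)


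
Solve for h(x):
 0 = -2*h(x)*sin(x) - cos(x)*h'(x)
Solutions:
 h(x) = C1*cos(x)^2


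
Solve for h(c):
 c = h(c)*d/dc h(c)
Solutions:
 h(c) = -sqrt(C1 + c^2)
 h(c) = sqrt(C1 + c^2)


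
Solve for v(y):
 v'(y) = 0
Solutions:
 v(y) = C1


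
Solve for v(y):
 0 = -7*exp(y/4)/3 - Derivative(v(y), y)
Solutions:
 v(y) = C1 - 28*exp(y/4)/3


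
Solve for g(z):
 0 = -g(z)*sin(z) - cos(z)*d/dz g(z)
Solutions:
 g(z) = C1*cos(z)


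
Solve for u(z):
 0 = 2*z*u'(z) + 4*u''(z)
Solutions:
 u(z) = C1 + C2*erf(z/2)


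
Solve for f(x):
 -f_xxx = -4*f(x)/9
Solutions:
 f(x) = C3*exp(2^(2/3)*3^(1/3)*x/3) + (C1*sin(2^(2/3)*3^(5/6)*x/6) + C2*cos(2^(2/3)*3^(5/6)*x/6))*exp(-2^(2/3)*3^(1/3)*x/6)


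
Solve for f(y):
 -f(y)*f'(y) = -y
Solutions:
 f(y) = -sqrt(C1 + y^2)
 f(y) = sqrt(C1 + y^2)


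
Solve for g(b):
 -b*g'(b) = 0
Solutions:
 g(b) = C1


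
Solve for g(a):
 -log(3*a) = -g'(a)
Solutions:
 g(a) = C1 + a*log(a) - a + a*log(3)


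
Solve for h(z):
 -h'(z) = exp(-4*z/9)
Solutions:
 h(z) = C1 + 9*exp(-4*z/9)/4


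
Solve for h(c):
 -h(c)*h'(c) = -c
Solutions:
 h(c) = -sqrt(C1 + c^2)
 h(c) = sqrt(C1 + c^2)


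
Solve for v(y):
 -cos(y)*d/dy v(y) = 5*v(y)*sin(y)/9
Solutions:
 v(y) = C1*cos(y)^(5/9)


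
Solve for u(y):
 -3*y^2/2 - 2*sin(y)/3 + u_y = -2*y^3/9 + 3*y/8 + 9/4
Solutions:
 u(y) = C1 - y^4/18 + y^3/2 + 3*y^2/16 + 9*y/4 - 2*cos(y)/3


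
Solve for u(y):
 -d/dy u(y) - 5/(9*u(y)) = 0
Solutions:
 u(y) = -sqrt(C1 - 10*y)/3
 u(y) = sqrt(C1 - 10*y)/3


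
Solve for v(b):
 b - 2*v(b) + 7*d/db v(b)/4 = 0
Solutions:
 v(b) = C1*exp(8*b/7) + b/2 + 7/16


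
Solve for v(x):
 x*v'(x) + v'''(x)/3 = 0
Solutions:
 v(x) = C1 + Integral(C2*airyai(-3^(1/3)*x) + C3*airybi(-3^(1/3)*x), x)


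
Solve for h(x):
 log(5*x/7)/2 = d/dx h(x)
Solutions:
 h(x) = C1 + x*log(x)/2 - x*log(7)/2 - x/2 + x*log(5)/2


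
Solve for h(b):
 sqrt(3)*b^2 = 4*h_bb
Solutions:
 h(b) = C1 + C2*b + sqrt(3)*b^4/48


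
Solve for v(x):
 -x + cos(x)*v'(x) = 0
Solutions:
 v(x) = C1 + Integral(x/cos(x), x)


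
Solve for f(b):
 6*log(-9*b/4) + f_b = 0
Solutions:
 f(b) = C1 - 6*b*log(-b) + 6*b*(-2*log(3) + 1 + 2*log(2))


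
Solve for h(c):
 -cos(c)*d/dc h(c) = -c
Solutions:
 h(c) = C1 + Integral(c/cos(c), c)


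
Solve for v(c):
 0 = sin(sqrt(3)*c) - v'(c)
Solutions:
 v(c) = C1 - sqrt(3)*cos(sqrt(3)*c)/3


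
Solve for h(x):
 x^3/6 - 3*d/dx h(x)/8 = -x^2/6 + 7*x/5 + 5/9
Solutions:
 h(x) = C1 + x^4/9 + 4*x^3/27 - 28*x^2/15 - 40*x/27


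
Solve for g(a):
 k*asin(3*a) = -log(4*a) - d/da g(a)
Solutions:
 g(a) = C1 - a*log(a) - 2*a*log(2) + a - k*(a*asin(3*a) + sqrt(1 - 9*a^2)/3)


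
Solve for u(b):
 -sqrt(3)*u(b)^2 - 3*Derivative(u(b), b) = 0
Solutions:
 u(b) = 3/(C1 + sqrt(3)*b)


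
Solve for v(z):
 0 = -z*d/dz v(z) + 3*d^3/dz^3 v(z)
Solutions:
 v(z) = C1 + Integral(C2*airyai(3^(2/3)*z/3) + C3*airybi(3^(2/3)*z/3), z)


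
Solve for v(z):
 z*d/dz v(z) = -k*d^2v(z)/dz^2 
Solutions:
 v(z) = C1 + C2*sqrt(k)*erf(sqrt(2)*z*sqrt(1/k)/2)


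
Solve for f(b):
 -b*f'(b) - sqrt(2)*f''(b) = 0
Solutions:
 f(b) = C1 + C2*erf(2^(1/4)*b/2)


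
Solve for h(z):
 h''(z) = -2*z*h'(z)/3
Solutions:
 h(z) = C1 + C2*erf(sqrt(3)*z/3)


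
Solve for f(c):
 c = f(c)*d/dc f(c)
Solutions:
 f(c) = -sqrt(C1 + c^2)
 f(c) = sqrt(C1 + c^2)


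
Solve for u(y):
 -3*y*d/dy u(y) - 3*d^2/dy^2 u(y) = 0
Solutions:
 u(y) = C1 + C2*erf(sqrt(2)*y/2)


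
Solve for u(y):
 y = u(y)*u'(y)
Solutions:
 u(y) = -sqrt(C1 + y^2)
 u(y) = sqrt(C1 + y^2)


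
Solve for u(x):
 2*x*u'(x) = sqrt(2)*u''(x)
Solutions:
 u(x) = C1 + C2*erfi(2^(3/4)*x/2)


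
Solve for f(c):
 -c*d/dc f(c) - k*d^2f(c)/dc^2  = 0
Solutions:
 f(c) = C1 + C2*sqrt(k)*erf(sqrt(2)*c*sqrt(1/k)/2)


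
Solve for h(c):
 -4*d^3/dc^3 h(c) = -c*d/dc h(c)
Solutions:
 h(c) = C1 + Integral(C2*airyai(2^(1/3)*c/2) + C3*airybi(2^(1/3)*c/2), c)


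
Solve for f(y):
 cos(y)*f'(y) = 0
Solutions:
 f(y) = C1


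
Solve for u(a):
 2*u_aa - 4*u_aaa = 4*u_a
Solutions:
 u(a) = C1 + (C2*sin(sqrt(15)*a/4) + C3*cos(sqrt(15)*a/4))*exp(a/4)


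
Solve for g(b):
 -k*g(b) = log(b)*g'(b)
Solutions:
 g(b) = C1*exp(-k*li(b))


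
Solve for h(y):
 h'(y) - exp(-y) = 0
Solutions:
 h(y) = C1 - exp(-y)


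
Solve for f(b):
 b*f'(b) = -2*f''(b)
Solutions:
 f(b) = C1 + C2*erf(b/2)


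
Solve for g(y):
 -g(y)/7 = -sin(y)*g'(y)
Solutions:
 g(y) = C1*(cos(y) - 1)^(1/14)/(cos(y) + 1)^(1/14)


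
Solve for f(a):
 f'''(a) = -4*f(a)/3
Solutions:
 f(a) = C3*exp(-6^(2/3)*a/3) + (C1*sin(2^(2/3)*3^(1/6)*a/2) + C2*cos(2^(2/3)*3^(1/6)*a/2))*exp(6^(2/3)*a/6)


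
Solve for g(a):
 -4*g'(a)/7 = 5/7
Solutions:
 g(a) = C1 - 5*a/4


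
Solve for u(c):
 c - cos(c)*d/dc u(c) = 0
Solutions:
 u(c) = C1 + Integral(c/cos(c), c)


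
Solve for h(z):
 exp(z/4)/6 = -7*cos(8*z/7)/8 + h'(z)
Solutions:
 h(z) = C1 + 2*exp(z/4)/3 + 49*sin(8*z/7)/64


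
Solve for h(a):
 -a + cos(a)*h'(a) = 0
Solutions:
 h(a) = C1 + Integral(a/cos(a), a)


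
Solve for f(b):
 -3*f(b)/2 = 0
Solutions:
 f(b) = 0


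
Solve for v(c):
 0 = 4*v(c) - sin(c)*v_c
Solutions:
 v(c) = C1*(cos(c)^2 - 2*cos(c) + 1)/(cos(c)^2 + 2*cos(c) + 1)


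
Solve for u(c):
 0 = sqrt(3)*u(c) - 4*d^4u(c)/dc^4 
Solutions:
 u(c) = C1*exp(-sqrt(2)*3^(1/8)*c/2) + C2*exp(sqrt(2)*3^(1/8)*c/2) + C3*sin(sqrt(2)*3^(1/8)*c/2) + C4*cos(sqrt(2)*3^(1/8)*c/2)


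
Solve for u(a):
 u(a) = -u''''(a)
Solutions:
 u(a) = (C1*sin(sqrt(2)*a/2) + C2*cos(sqrt(2)*a/2))*exp(-sqrt(2)*a/2) + (C3*sin(sqrt(2)*a/2) + C4*cos(sqrt(2)*a/2))*exp(sqrt(2)*a/2)


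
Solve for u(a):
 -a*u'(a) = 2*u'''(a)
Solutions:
 u(a) = C1 + Integral(C2*airyai(-2^(2/3)*a/2) + C3*airybi(-2^(2/3)*a/2), a)


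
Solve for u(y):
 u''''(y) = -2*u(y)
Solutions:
 u(y) = (C1*sin(2^(3/4)*y/2) + C2*cos(2^(3/4)*y/2))*exp(-2^(3/4)*y/2) + (C3*sin(2^(3/4)*y/2) + C4*cos(2^(3/4)*y/2))*exp(2^(3/4)*y/2)


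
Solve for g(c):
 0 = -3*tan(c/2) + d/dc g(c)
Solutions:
 g(c) = C1 - 6*log(cos(c/2))


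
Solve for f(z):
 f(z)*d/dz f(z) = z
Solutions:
 f(z) = -sqrt(C1 + z^2)
 f(z) = sqrt(C1 + z^2)


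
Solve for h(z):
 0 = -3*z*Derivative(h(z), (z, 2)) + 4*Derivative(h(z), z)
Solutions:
 h(z) = C1 + C2*z^(7/3)


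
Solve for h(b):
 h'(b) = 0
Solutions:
 h(b) = C1


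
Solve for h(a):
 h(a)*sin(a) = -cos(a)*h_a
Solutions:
 h(a) = C1*cos(a)


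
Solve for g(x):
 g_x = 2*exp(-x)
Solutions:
 g(x) = C1 - 2*exp(-x)


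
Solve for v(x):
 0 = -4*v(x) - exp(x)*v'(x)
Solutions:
 v(x) = C1*exp(4*exp(-x))


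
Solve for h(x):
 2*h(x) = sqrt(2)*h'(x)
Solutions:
 h(x) = C1*exp(sqrt(2)*x)


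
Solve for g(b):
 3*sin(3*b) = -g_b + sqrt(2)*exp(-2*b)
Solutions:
 g(b) = C1 + cos(3*b) - sqrt(2)*exp(-2*b)/2


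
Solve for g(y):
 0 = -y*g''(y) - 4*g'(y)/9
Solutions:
 g(y) = C1 + C2*y^(5/9)


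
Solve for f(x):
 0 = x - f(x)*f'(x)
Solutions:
 f(x) = -sqrt(C1 + x^2)
 f(x) = sqrt(C1 + x^2)


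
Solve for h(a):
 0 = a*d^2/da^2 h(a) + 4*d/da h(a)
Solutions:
 h(a) = C1 + C2/a^3


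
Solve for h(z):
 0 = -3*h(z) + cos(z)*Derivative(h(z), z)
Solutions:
 h(z) = C1*(sin(z) + 1)^(3/2)/(sin(z) - 1)^(3/2)


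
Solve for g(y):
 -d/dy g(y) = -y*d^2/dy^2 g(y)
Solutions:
 g(y) = C1 + C2*y^2


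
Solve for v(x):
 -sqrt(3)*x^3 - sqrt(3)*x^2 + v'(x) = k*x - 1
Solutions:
 v(x) = C1 + k*x^2/2 + sqrt(3)*x^4/4 + sqrt(3)*x^3/3 - x


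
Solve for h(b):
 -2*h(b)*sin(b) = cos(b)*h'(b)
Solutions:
 h(b) = C1*cos(b)^2


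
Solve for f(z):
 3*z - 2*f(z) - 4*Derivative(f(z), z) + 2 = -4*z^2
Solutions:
 f(z) = C1*exp(-z/2) + 2*z^2 - 13*z/2 + 14


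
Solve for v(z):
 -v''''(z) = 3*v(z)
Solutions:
 v(z) = (C1*sin(sqrt(2)*3^(1/4)*z/2) + C2*cos(sqrt(2)*3^(1/4)*z/2))*exp(-sqrt(2)*3^(1/4)*z/2) + (C3*sin(sqrt(2)*3^(1/4)*z/2) + C4*cos(sqrt(2)*3^(1/4)*z/2))*exp(sqrt(2)*3^(1/4)*z/2)


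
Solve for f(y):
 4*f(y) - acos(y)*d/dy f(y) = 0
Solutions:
 f(y) = C1*exp(4*Integral(1/acos(y), y))


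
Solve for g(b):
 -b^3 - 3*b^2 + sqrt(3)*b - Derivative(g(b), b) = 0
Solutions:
 g(b) = C1 - b^4/4 - b^3 + sqrt(3)*b^2/2


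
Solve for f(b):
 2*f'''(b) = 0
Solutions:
 f(b) = C1 + C2*b + C3*b^2


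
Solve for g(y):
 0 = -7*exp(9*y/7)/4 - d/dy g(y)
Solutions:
 g(y) = C1 - 49*exp(9*y/7)/36


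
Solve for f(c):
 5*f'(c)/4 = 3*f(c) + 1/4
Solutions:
 f(c) = C1*exp(12*c/5) - 1/12


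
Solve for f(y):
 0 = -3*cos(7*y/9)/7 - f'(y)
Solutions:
 f(y) = C1 - 27*sin(7*y/9)/49


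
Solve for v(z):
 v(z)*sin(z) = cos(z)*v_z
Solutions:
 v(z) = C1/cos(z)


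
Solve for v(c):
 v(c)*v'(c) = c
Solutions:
 v(c) = -sqrt(C1 + c^2)
 v(c) = sqrt(C1 + c^2)


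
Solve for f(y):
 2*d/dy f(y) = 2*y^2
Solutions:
 f(y) = C1 + y^3/3


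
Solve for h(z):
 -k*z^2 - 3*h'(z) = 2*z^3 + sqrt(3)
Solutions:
 h(z) = C1 - k*z^3/9 - z^4/6 - sqrt(3)*z/3


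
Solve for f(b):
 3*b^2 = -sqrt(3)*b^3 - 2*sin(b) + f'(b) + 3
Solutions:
 f(b) = C1 + sqrt(3)*b^4/4 + b^3 - 3*b - 2*cos(b)


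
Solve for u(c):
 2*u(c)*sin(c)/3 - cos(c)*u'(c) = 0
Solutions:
 u(c) = C1/cos(c)^(2/3)


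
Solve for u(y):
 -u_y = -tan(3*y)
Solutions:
 u(y) = C1 - log(cos(3*y))/3


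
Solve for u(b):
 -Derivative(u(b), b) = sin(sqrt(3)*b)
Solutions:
 u(b) = C1 + sqrt(3)*cos(sqrt(3)*b)/3


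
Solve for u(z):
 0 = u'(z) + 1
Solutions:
 u(z) = C1 - z


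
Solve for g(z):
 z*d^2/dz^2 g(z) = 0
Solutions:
 g(z) = C1 + C2*z


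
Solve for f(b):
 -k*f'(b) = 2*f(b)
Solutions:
 f(b) = C1*exp(-2*b/k)


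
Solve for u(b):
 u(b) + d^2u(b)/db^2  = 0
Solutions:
 u(b) = C1*sin(b) + C2*cos(b)


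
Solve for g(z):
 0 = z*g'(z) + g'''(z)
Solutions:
 g(z) = C1 + Integral(C2*airyai(-z) + C3*airybi(-z), z)


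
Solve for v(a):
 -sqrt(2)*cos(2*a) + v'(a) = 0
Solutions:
 v(a) = C1 + sqrt(2)*sin(2*a)/2


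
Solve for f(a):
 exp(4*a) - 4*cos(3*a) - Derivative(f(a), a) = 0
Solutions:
 f(a) = C1 + exp(4*a)/4 - 4*sin(3*a)/3


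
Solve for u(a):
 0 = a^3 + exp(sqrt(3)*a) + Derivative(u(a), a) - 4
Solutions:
 u(a) = C1 - a^4/4 + 4*a - sqrt(3)*exp(sqrt(3)*a)/3


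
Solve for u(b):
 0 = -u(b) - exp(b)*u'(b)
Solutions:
 u(b) = C1*exp(exp(-b))


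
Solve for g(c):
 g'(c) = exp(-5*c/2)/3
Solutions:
 g(c) = C1 - 2*exp(-5*c/2)/15


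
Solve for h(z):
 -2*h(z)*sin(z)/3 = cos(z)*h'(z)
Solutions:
 h(z) = C1*cos(z)^(2/3)


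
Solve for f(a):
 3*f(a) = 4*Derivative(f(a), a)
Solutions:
 f(a) = C1*exp(3*a/4)


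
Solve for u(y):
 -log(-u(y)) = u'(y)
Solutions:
 -li(-u(y)) = C1 - y


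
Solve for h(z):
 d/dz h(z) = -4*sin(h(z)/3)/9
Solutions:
 4*z/9 + 3*log(cos(h(z)/3) - 1)/2 - 3*log(cos(h(z)/3) + 1)/2 = C1


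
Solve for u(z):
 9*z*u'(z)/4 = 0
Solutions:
 u(z) = C1


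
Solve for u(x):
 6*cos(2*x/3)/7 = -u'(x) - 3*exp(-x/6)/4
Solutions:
 u(x) = C1 - 9*sin(2*x/3)/7 + 9*exp(-x/6)/2


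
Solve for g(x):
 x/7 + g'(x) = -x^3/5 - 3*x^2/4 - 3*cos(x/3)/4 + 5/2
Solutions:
 g(x) = C1 - x^4/20 - x^3/4 - x^2/14 + 5*x/2 - 9*sin(x/3)/4


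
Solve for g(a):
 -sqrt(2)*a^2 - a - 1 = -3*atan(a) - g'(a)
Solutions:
 g(a) = C1 + sqrt(2)*a^3/3 + a^2/2 - 3*a*atan(a) + a + 3*log(a^2 + 1)/2


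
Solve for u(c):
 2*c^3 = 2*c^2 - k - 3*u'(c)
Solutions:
 u(c) = C1 - c^4/6 + 2*c^3/9 - c*k/3


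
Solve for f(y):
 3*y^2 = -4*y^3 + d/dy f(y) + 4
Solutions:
 f(y) = C1 + y^4 + y^3 - 4*y


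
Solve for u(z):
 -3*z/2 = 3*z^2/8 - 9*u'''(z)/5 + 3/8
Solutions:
 u(z) = C1 + C2*z + C3*z^2 + z^5/288 + 5*z^4/144 + 5*z^3/144


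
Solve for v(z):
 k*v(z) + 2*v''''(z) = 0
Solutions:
 v(z) = C1*exp(-2^(3/4)*z*(-k)^(1/4)/2) + C2*exp(2^(3/4)*z*(-k)^(1/4)/2) + C3*exp(-2^(3/4)*I*z*(-k)^(1/4)/2) + C4*exp(2^(3/4)*I*z*(-k)^(1/4)/2)


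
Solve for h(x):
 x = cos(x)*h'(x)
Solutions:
 h(x) = C1 + Integral(x/cos(x), x)


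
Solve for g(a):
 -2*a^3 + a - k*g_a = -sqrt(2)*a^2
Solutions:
 g(a) = C1 - a^4/(2*k) + sqrt(2)*a^3/(3*k) + a^2/(2*k)


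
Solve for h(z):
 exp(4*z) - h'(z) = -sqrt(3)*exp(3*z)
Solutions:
 h(z) = C1 + exp(4*z)/4 + sqrt(3)*exp(3*z)/3


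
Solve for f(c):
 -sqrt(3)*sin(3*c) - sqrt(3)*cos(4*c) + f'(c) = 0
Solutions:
 f(c) = C1 + sqrt(3)*sin(4*c)/4 - sqrt(3)*cos(3*c)/3


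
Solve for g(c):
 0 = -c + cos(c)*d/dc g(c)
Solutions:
 g(c) = C1 + Integral(c/cos(c), c)


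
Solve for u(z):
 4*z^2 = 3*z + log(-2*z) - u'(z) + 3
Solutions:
 u(z) = C1 - 4*z^3/3 + 3*z^2/2 + z*log(-z) + z*(log(2) + 2)


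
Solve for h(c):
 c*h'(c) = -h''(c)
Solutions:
 h(c) = C1 + C2*erf(sqrt(2)*c/2)


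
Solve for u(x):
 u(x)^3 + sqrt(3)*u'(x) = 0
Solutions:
 u(x) = -sqrt(6)*sqrt(-1/(C1 - sqrt(3)*x))/2
 u(x) = sqrt(6)*sqrt(-1/(C1 - sqrt(3)*x))/2


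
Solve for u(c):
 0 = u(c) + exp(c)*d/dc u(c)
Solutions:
 u(c) = C1*exp(exp(-c))


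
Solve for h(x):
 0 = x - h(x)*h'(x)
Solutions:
 h(x) = -sqrt(C1 + x^2)
 h(x) = sqrt(C1 + x^2)


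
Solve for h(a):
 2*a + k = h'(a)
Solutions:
 h(a) = C1 + a^2 + a*k


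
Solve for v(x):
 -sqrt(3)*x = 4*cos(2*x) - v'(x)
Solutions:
 v(x) = C1 + sqrt(3)*x^2/2 + 2*sin(2*x)


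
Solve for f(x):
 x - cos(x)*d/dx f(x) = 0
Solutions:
 f(x) = C1 + Integral(x/cos(x), x)


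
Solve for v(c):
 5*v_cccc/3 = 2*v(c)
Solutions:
 v(c) = C1*exp(-5^(3/4)*6^(1/4)*c/5) + C2*exp(5^(3/4)*6^(1/4)*c/5) + C3*sin(5^(3/4)*6^(1/4)*c/5) + C4*cos(5^(3/4)*6^(1/4)*c/5)


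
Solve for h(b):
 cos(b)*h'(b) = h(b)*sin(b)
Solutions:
 h(b) = C1/cos(b)


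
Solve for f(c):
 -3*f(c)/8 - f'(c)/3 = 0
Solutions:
 f(c) = C1*exp(-9*c/8)


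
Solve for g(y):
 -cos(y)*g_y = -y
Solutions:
 g(y) = C1 + Integral(y/cos(y), y)


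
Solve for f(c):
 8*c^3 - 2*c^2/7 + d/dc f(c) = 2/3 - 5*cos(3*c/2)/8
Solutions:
 f(c) = C1 - 2*c^4 + 2*c^3/21 + 2*c/3 - 5*sin(3*c/2)/12


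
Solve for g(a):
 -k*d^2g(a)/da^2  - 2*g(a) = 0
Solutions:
 g(a) = C1*exp(-sqrt(2)*a*sqrt(-1/k)) + C2*exp(sqrt(2)*a*sqrt(-1/k))


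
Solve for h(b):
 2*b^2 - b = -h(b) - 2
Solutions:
 h(b) = -2*b^2 + b - 2


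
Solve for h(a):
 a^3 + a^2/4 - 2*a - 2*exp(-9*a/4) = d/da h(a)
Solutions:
 h(a) = C1 + a^4/4 + a^3/12 - a^2 + 8*exp(-9*a/4)/9


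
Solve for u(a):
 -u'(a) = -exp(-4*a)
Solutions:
 u(a) = C1 - exp(-4*a)/4


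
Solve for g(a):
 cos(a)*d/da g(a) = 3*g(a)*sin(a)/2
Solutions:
 g(a) = C1/cos(a)^(3/2)


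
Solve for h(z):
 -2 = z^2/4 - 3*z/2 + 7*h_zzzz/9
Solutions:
 h(z) = C1 + C2*z + C3*z^2 + C4*z^3 - z^6/1120 + 9*z^5/560 - 3*z^4/28


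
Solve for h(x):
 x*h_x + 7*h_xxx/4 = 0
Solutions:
 h(x) = C1 + Integral(C2*airyai(-14^(2/3)*x/7) + C3*airybi(-14^(2/3)*x/7), x)


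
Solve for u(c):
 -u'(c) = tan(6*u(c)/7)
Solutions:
 u(c) = -7*asin(C1*exp(-6*c/7))/6 + 7*pi/6
 u(c) = 7*asin(C1*exp(-6*c/7))/6


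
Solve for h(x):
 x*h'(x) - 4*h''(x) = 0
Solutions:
 h(x) = C1 + C2*erfi(sqrt(2)*x/4)


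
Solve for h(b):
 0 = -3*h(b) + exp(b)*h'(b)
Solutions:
 h(b) = C1*exp(-3*exp(-b))


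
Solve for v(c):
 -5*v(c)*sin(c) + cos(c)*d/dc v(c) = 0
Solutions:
 v(c) = C1/cos(c)^5


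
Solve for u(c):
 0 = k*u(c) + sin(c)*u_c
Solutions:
 u(c) = C1*exp(k*(-log(cos(c) - 1) + log(cos(c) + 1))/2)


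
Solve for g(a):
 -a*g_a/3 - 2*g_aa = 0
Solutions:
 g(a) = C1 + C2*erf(sqrt(3)*a/6)


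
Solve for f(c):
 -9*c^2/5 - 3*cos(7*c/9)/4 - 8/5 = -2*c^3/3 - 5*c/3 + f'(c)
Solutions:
 f(c) = C1 + c^4/6 - 3*c^3/5 + 5*c^2/6 - 8*c/5 - 27*sin(7*c/9)/28


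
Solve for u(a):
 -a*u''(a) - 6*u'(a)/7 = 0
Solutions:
 u(a) = C1 + C2*a^(1/7)


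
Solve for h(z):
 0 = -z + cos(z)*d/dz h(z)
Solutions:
 h(z) = C1 + Integral(z/cos(z), z)


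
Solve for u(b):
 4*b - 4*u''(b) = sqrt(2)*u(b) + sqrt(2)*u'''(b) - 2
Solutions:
 u(b) = C1*exp(b*(-4*sqrt(2) + 8/(27/2 + 16*sqrt(2) + sqrt(-2048 + (27 + 32*sqrt(2))^2)/2)^(1/3) + (27/2 + 16*sqrt(2) + sqrt(-2048 + (27 + 32*sqrt(2))^2)/2)^(1/3))/6)*sin(sqrt(3)*b*(-(27/2 + 16*sqrt(2) + sqrt(-2048 + (27 + 32*sqrt(2))^2)/2)^(1/3) + 8/(27/2 + 16*sqrt(2) + sqrt(-2048 + (27 + 32*sqrt(2))^2)/2)^(1/3))/6) + C2*exp(b*(-4*sqrt(2) + 8/(27/2 + 16*sqrt(2) + sqrt(-2048 + (27 + 32*sqrt(2))^2)/2)^(1/3) + (27/2 + 16*sqrt(2) + sqrt(-2048 + (27 + 32*sqrt(2))^2)/2)^(1/3))/6)*cos(sqrt(3)*b*(-(27/2 + 16*sqrt(2) + sqrt(-2048 + (27 + 32*sqrt(2))^2)/2)^(1/3) + 8/(27/2 + 16*sqrt(2) + sqrt(-2048 + (27 + 32*sqrt(2))^2)/2)^(1/3))/6) + C3*exp(-b*(8/(27/2 + 16*sqrt(2) + sqrt(-2048 + (27 + 32*sqrt(2))^2)/2)^(1/3) + 2*sqrt(2) + (27/2 + 16*sqrt(2) + sqrt(-2048 + (27 + 32*sqrt(2))^2)/2)^(1/3))/3) + 2*sqrt(2)*b + sqrt(2)


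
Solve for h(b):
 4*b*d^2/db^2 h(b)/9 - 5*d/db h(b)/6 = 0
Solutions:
 h(b) = C1 + C2*b^(23/8)


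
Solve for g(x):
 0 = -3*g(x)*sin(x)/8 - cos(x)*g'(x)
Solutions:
 g(x) = C1*cos(x)^(3/8)


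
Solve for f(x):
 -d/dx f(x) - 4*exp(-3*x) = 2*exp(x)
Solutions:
 f(x) = C1 - 2*exp(x) + 4*exp(-3*x)/3


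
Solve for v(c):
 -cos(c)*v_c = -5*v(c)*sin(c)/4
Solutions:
 v(c) = C1/cos(c)^(5/4)


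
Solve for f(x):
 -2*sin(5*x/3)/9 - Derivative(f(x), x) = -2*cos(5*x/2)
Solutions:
 f(x) = C1 + 4*sin(5*x/2)/5 + 2*cos(5*x/3)/15


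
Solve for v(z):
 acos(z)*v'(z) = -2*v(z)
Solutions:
 v(z) = C1*exp(-2*Integral(1/acos(z), z))


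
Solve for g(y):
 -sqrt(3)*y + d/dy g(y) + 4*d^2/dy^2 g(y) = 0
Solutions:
 g(y) = C1 + C2*exp(-y/4) + sqrt(3)*y^2/2 - 4*sqrt(3)*y


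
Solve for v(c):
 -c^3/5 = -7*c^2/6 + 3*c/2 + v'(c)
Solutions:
 v(c) = C1 - c^4/20 + 7*c^3/18 - 3*c^2/4


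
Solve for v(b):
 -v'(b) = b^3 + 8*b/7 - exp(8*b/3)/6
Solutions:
 v(b) = C1 - b^4/4 - 4*b^2/7 + exp(8*b/3)/16


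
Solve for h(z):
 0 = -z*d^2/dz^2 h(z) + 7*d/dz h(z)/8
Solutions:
 h(z) = C1 + C2*z^(15/8)


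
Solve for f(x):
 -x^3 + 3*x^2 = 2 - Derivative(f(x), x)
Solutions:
 f(x) = C1 + x^4/4 - x^3 + 2*x


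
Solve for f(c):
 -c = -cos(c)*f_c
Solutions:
 f(c) = C1 + Integral(c/cos(c), c)


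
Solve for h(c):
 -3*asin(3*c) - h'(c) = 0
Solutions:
 h(c) = C1 - 3*c*asin(3*c) - sqrt(1 - 9*c^2)


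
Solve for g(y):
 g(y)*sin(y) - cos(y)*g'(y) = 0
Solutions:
 g(y) = C1/cos(y)


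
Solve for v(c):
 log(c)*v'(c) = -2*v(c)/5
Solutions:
 v(c) = C1*exp(-2*li(c)/5)


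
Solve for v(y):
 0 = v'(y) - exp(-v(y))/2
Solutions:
 v(y) = log(C1 + y/2)


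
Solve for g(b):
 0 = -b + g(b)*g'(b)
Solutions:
 g(b) = -sqrt(C1 + b^2)
 g(b) = sqrt(C1 + b^2)


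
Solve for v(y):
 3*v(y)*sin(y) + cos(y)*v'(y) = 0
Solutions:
 v(y) = C1*cos(y)^3


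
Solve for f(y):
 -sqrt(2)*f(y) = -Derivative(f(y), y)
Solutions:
 f(y) = C1*exp(sqrt(2)*y)


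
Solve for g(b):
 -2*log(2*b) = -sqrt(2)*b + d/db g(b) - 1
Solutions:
 g(b) = C1 + sqrt(2)*b^2/2 - 2*b*log(b) - b*log(4) + 3*b


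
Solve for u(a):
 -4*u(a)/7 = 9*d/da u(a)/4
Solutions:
 u(a) = C1*exp(-16*a/63)


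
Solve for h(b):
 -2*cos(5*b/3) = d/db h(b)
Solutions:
 h(b) = C1 - 6*sin(5*b/3)/5


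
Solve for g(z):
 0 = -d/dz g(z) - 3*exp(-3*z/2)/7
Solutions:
 g(z) = C1 + 2*exp(-3*z/2)/7


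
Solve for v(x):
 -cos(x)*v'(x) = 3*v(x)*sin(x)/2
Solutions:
 v(x) = C1*cos(x)^(3/2)


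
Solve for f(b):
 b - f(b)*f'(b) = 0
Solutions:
 f(b) = -sqrt(C1 + b^2)
 f(b) = sqrt(C1 + b^2)


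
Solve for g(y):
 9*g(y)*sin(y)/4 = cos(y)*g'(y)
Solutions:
 g(y) = C1/cos(y)^(9/4)


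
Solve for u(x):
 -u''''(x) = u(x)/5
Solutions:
 u(x) = (C1*sin(sqrt(2)*5^(3/4)*x/10) + C2*cos(sqrt(2)*5^(3/4)*x/10))*exp(-sqrt(2)*5^(3/4)*x/10) + (C3*sin(sqrt(2)*5^(3/4)*x/10) + C4*cos(sqrt(2)*5^(3/4)*x/10))*exp(sqrt(2)*5^(3/4)*x/10)


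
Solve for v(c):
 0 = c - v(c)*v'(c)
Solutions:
 v(c) = -sqrt(C1 + c^2)
 v(c) = sqrt(C1 + c^2)


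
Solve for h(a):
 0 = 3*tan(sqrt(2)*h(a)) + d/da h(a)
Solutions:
 h(a) = sqrt(2)*(pi - asin(C1*exp(-3*sqrt(2)*a)))/2
 h(a) = sqrt(2)*asin(C1*exp(-3*sqrt(2)*a))/2


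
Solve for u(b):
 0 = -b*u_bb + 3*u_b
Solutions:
 u(b) = C1 + C2*b^4


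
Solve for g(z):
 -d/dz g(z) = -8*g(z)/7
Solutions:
 g(z) = C1*exp(8*z/7)


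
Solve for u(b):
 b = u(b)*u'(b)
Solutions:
 u(b) = -sqrt(C1 + b^2)
 u(b) = sqrt(C1 + b^2)


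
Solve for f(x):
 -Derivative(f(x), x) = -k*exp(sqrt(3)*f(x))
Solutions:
 f(x) = sqrt(3)*(2*log(-1/(C1 + k*x)) - log(3))/6


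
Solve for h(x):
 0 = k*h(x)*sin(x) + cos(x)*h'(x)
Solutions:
 h(x) = C1*exp(k*log(cos(x)))


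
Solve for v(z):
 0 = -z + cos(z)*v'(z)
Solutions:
 v(z) = C1 + Integral(z/cos(z), z)


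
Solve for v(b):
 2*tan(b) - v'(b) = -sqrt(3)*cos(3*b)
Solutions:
 v(b) = C1 - 2*log(cos(b)) + sqrt(3)*sin(3*b)/3


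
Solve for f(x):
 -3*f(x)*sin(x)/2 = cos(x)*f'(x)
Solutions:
 f(x) = C1*cos(x)^(3/2)


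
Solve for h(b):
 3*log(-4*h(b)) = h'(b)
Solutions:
 -Integral(1/(log(-_y) + 2*log(2)), (_y, h(b)))/3 = C1 - b


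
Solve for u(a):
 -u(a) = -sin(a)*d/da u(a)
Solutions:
 u(a) = C1*sqrt(cos(a) - 1)/sqrt(cos(a) + 1)


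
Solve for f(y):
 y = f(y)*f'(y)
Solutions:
 f(y) = -sqrt(C1 + y^2)
 f(y) = sqrt(C1 + y^2)


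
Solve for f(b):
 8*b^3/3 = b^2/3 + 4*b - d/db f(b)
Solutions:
 f(b) = C1 - 2*b^4/3 + b^3/9 + 2*b^2


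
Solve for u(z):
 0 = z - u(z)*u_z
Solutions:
 u(z) = -sqrt(C1 + z^2)
 u(z) = sqrt(C1 + z^2)


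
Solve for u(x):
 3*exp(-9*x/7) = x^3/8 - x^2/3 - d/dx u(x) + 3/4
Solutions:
 u(x) = C1 + x^4/32 - x^3/9 + 3*x/4 + 7*exp(-9*x/7)/3


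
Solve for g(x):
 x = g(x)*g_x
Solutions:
 g(x) = -sqrt(C1 + x^2)
 g(x) = sqrt(C1 + x^2)


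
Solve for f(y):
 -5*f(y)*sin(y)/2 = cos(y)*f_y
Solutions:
 f(y) = C1*cos(y)^(5/2)


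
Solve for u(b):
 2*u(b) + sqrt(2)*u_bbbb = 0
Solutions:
 u(b) = (C1*sin(2^(5/8)*b/2) + C2*cos(2^(5/8)*b/2))*exp(-2^(5/8)*b/2) + (C3*sin(2^(5/8)*b/2) + C4*cos(2^(5/8)*b/2))*exp(2^(5/8)*b/2)


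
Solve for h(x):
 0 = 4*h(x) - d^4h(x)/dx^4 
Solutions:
 h(x) = C1*exp(-sqrt(2)*x) + C2*exp(sqrt(2)*x) + C3*sin(sqrt(2)*x) + C4*cos(sqrt(2)*x)


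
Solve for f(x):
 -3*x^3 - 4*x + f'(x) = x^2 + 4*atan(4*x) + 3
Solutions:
 f(x) = C1 + 3*x^4/4 + x^3/3 + 2*x^2 + 4*x*atan(4*x) + 3*x - log(16*x^2 + 1)/2


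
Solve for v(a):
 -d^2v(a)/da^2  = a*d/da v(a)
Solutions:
 v(a) = C1 + C2*erf(sqrt(2)*a/2)


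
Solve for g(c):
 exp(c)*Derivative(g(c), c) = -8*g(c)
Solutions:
 g(c) = C1*exp(8*exp(-c))


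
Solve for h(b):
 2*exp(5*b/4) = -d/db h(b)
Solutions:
 h(b) = C1 - 8*exp(5*b/4)/5


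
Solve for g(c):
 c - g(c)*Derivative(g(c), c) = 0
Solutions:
 g(c) = -sqrt(C1 + c^2)
 g(c) = sqrt(C1 + c^2)


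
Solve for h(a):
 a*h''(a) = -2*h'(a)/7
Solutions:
 h(a) = C1 + C2*a^(5/7)


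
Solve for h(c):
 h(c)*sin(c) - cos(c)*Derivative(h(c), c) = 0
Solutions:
 h(c) = C1/cos(c)


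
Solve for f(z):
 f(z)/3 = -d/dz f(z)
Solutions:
 f(z) = C1*exp(-z/3)


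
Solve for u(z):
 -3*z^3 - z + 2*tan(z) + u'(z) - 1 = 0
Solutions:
 u(z) = C1 + 3*z^4/4 + z^2/2 + z + 2*log(cos(z))


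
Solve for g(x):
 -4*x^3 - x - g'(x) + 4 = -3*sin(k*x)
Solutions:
 g(x) = C1 - x^4 - x^2/2 + 4*x - 3*cos(k*x)/k


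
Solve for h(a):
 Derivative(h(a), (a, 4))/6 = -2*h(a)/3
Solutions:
 h(a) = (C1*sin(a) + C2*cos(a))*exp(-a) + (C3*sin(a) + C4*cos(a))*exp(a)


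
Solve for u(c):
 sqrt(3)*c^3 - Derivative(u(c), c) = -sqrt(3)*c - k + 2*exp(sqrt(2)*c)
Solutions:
 u(c) = C1 + sqrt(3)*c^4/4 + sqrt(3)*c^2/2 + c*k - sqrt(2)*exp(sqrt(2)*c)


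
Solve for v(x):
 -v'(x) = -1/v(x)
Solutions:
 v(x) = -sqrt(C1 + 2*x)
 v(x) = sqrt(C1 + 2*x)


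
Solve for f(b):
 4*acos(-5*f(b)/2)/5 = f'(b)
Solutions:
 Integral(1/acos(-5*_y/2), (_y, f(b))) = C1 + 4*b/5


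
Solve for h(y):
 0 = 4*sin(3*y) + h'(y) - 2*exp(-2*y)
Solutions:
 h(y) = C1 + 4*cos(3*y)/3 - exp(-2*y)


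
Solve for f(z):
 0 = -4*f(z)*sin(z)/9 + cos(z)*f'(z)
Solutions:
 f(z) = C1/cos(z)^(4/9)


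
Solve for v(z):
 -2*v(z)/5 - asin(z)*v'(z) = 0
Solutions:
 v(z) = C1*exp(-2*Integral(1/asin(z), z)/5)


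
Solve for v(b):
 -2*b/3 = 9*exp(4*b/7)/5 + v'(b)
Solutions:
 v(b) = C1 - b^2/3 - 63*exp(4*b/7)/20


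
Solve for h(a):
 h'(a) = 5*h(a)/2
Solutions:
 h(a) = C1*exp(5*a/2)


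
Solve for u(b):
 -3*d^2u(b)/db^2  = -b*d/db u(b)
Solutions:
 u(b) = C1 + C2*erfi(sqrt(6)*b/6)


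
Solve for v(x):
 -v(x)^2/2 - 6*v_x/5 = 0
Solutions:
 v(x) = 12/(C1 + 5*x)


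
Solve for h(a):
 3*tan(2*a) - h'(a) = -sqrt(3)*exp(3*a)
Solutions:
 h(a) = C1 + sqrt(3)*exp(3*a)/3 - 3*log(cos(2*a))/2


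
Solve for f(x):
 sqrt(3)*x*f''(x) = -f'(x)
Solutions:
 f(x) = C1 + C2*x^(1 - sqrt(3)/3)


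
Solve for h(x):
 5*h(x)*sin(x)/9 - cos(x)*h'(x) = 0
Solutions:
 h(x) = C1/cos(x)^(5/9)


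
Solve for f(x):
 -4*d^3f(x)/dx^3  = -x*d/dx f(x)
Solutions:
 f(x) = C1 + Integral(C2*airyai(2^(1/3)*x/2) + C3*airybi(2^(1/3)*x/2), x)


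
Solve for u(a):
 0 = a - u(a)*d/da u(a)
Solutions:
 u(a) = -sqrt(C1 + a^2)
 u(a) = sqrt(C1 + a^2)


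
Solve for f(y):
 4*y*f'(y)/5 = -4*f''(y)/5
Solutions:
 f(y) = C1 + C2*erf(sqrt(2)*y/2)


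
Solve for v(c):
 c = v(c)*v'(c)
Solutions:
 v(c) = -sqrt(C1 + c^2)
 v(c) = sqrt(C1 + c^2)


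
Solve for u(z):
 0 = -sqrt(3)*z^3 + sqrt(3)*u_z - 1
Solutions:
 u(z) = C1 + z^4/4 + sqrt(3)*z/3


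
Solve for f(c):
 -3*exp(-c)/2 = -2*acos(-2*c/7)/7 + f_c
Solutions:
 f(c) = C1 + 2*c*acos(-2*c/7)/7 + sqrt(49 - 4*c^2)/7 + 3*exp(-c)/2


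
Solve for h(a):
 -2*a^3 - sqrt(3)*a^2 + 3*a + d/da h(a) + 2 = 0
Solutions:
 h(a) = C1 + a^4/2 + sqrt(3)*a^3/3 - 3*a^2/2 - 2*a


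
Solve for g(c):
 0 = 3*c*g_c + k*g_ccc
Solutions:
 g(c) = C1 + Integral(C2*airyai(3^(1/3)*c*(-1/k)^(1/3)) + C3*airybi(3^(1/3)*c*(-1/k)^(1/3)), c)


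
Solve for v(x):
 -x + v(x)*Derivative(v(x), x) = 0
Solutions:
 v(x) = -sqrt(C1 + x^2)
 v(x) = sqrt(C1 + x^2)


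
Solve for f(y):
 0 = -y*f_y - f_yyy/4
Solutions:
 f(y) = C1 + Integral(C2*airyai(-2^(2/3)*y) + C3*airybi(-2^(2/3)*y), y)


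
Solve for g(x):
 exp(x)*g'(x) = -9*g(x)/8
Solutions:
 g(x) = C1*exp(9*exp(-x)/8)


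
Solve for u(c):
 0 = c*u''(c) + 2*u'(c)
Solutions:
 u(c) = C1 + C2/c


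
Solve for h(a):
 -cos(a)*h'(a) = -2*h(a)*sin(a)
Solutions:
 h(a) = C1/cos(a)^2


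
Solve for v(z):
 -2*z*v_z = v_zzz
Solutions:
 v(z) = C1 + Integral(C2*airyai(-2^(1/3)*z) + C3*airybi(-2^(1/3)*z), z)


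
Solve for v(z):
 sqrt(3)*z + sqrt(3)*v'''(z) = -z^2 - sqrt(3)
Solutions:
 v(z) = C1 + C2*z + C3*z^2 - sqrt(3)*z^5/180 - z^4/24 - z^3/6


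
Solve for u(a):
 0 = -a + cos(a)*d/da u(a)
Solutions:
 u(a) = C1 + Integral(a/cos(a), a)


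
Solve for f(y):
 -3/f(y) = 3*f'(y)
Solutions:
 f(y) = -sqrt(C1 - 2*y)
 f(y) = sqrt(C1 - 2*y)


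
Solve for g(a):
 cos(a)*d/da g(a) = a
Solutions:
 g(a) = C1 + Integral(a/cos(a), a)


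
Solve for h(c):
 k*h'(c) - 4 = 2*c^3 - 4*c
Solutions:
 h(c) = C1 + c^4/(2*k) - 2*c^2/k + 4*c/k


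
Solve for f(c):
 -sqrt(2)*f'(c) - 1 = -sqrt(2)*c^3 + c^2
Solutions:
 f(c) = C1 + c^4/4 - sqrt(2)*c^3/6 - sqrt(2)*c/2


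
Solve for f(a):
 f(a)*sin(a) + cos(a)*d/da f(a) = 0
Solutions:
 f(a) = C1*cos(a)


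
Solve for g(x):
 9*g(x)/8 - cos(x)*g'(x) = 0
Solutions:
 g(x) = C1*(sin(x) + 1)^(9/16)/(sin(x) - 1)^(9/16)


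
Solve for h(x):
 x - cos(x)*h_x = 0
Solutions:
 h(x) = C1 + Integral(x/cos(x), x)


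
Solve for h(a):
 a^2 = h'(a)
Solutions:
 h(a) = C1 + a^3/3


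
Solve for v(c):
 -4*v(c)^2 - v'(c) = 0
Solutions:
 v(c) = 1/(C1 + 4*c)


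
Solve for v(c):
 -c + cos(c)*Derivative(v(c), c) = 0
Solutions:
 v(c) = C1 + Integral(c/cos(c), c)


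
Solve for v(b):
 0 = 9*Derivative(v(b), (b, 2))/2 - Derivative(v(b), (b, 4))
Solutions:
 v(b) = C1 + C2*b + C3*exp(-3*sqrt(2)*b/2) + C4*exp(3*sqrt(2)*b/2)


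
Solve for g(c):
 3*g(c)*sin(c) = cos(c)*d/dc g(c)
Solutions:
 g(c) = C1/cos(c)^3


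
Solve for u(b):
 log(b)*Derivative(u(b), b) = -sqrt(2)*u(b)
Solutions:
 u(b) = C1*exp(-sqrt(2)*li(b))


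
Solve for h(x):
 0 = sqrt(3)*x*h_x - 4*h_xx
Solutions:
 h(x) = C1 + C2*erfi(sqrt(2)*3^(1/4)*x/4)


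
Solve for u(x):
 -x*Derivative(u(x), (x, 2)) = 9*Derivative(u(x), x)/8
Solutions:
 u(x) = C1 + C2/x^(1/8)


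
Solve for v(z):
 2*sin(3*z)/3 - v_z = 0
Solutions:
 v(z) = C1 - 2*cos(3*z)/9


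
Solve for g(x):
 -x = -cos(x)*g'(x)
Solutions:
 g(x) = C1 + Integral(x/cos(x), x)


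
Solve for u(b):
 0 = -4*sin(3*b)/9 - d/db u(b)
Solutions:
 u(b) = C1 + 4*cos(3*b)/27


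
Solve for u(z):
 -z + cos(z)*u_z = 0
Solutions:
 u(z) = C1 + Integral(z/cos(z), z)


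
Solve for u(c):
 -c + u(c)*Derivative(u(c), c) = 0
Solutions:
 u(c) = -sqrt(C1 + c^2)
 u(c) = sqrt(C1 + c^2)


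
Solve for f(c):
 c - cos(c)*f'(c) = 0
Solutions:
 f(c) = C1 + Integral(c/cos(c), c)


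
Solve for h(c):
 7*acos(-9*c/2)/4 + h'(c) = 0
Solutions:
 h(c) = C1 - 7*c*acos(-9*c/2)/4 - 7*sqrt(4 - 81*c^2)/36


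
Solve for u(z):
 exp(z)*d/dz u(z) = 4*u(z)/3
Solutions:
 u(z) = C1*exp(-4*exp(-z)/3)


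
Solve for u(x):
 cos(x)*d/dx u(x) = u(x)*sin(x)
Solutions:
 u(x) = C1/cos(x)


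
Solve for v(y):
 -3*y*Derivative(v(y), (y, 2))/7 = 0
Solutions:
 v(y) = C1 + C2*y


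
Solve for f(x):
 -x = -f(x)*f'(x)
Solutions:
 f(x) = -sqrt(C1 + x^2)
 f(x) = sqrt(C1 + x^2)


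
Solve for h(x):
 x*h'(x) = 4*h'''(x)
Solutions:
 h(x) = C1 + Integral(C2*airyai(2^(1/3)*x/2) + C3*airybi(2^(1/3)*x/2), x)


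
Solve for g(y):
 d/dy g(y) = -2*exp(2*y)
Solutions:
 g(y) = C1 - exp(2*y)


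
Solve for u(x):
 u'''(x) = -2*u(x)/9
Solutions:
 u(x) = C3*exp(-6^(1/3)*x/3) + (C1*sin(2^(1/3)*3^(5/6)*x/6) + C2*cos(2^(1/3)*3^(5/6)*x/6))*exp(6^(1/3)*x/6)


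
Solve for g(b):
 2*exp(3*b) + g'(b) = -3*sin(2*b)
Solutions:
 g(b) = C1 - 2*exp(3*b)/3 + 3*cos(2*b)/2


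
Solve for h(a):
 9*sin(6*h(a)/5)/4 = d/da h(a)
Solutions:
 -9*a/4 + 5*log(cos(6*h(a)/5) - 1)/12 - 5*log(cos(6*h(a)/5) + 1)/12 = C1


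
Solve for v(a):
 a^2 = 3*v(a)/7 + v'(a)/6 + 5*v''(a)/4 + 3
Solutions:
 v(a) = 7*a^2/3 - 49*a/27 + (C1*sin(sqrt(3731)*a/105) + C2*cos(sqrt(3731)*a/105))*exp(-a/15) - 4837/243


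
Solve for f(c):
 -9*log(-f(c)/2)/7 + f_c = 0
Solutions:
 -7*Integral(1/(log(-_y) - log(2)), (_y, f(c)))/9 = C1 - c


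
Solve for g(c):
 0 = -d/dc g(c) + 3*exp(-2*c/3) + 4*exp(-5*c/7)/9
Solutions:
 g(c) = C1 - 9*exp(-2*c/3)/2 - 28*exp(-5*c/7)/45


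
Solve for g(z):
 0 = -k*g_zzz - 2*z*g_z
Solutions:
 g(z) = C1 + Integral(C2*airyai(2^(1/3)*z*(-1/k)^(1/3)) + C3*airybi(2^(1/3)*z*(-1/k)^(1/3)), z)


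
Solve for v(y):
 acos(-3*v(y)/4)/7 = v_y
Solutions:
 Integral(1/acos(-3*_y/4), (_y, v(y))) = C1 + y/7


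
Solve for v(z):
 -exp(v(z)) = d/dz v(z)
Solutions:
 v(z) = log(1/(C1 + z))


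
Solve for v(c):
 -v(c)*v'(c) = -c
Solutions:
 v(c) = -sqrt(C1 + c^2)
 v(c) = sqrt(C1 + c^2)


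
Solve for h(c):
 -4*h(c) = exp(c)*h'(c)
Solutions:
 h(c) = C1*exp(4*exp(-c))


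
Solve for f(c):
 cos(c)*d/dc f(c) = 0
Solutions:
 f(c) = C1


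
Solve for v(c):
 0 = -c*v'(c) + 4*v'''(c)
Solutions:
 v(c) = C1 + Integral(C2*airyai(2^(1/3)*c/2) + C3*airybi(2^(1/3)*c/2), c)


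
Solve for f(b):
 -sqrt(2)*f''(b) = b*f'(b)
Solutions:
 f(b) = C1 + C2*erf(2^(1/4)*b/2)


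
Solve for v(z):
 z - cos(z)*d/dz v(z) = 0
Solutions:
 v(z) = C1 + Integral(z/cos(z), z)


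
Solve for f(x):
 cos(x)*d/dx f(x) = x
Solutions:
 f(x) = C1 + Integral(x/cos(x), x)


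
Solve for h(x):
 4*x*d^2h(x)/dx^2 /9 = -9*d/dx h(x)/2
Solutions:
 h(x) = C1 + C2/x^(73/8)


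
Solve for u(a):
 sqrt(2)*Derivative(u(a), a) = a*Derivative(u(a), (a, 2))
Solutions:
 u(a) = C1 + C2*a^(1 + sqrt(2))


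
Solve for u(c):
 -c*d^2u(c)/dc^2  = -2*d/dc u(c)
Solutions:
 u(c) = C1 + C2*c^3


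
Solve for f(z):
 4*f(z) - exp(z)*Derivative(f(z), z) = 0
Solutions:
 f(z) = C1*exp(-4*exp(-z))


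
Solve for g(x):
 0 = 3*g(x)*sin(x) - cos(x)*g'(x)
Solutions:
 g(x) = C1/cos(x)^3


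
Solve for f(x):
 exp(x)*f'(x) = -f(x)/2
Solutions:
 f(x) = C1*exp(exp(-x)/2)


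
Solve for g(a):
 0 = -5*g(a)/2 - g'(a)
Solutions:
 g(a) = C1*exp(-5*a/2)


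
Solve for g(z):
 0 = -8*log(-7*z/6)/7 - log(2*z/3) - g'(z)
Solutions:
 g(z) = C1 - 15*z*log(z)/7 + z*(-8*log(7)/7 + log(6)/7 + 15/7 + 2*log(3) - 8*I*pi/7)


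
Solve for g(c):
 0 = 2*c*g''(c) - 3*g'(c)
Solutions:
 g(c) = C1 + C2*c^(5/2)
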